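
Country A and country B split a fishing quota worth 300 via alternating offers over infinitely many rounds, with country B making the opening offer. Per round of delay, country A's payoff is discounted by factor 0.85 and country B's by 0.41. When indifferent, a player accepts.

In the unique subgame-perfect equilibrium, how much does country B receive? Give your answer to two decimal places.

When country B proposes, country A accepts any offer worth at least 0.85 times what country A would get by proposing next round; and vice versa.
This gives x = 300 − 0.85y and y = 300 − 0.41x, where x and y are each side's share when it proposes.
Hence (1 − 0.85·0.41)x = 300(1 − 0.85), i.e. 0.6515·x = 45.
x ≈ 69.0714; country A's share is 300 − x ≈ 230.9286.

69.07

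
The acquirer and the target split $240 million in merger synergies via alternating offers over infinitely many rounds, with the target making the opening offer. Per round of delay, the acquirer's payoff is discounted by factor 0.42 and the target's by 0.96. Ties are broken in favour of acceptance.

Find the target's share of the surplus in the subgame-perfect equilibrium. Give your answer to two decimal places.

233.24

Let x be the target's share when the target proposes and y be the acquirer's share when the acquirer proposes.
The acquirer accepts iff offered ≥ 0.42·y, so x = 240 − 0.42y. Symmetrically y = 240 − 0.96x.
Substituting: x = 240 − 0.42(240 − 0.96x), giving x(1 − 0.96·0.42) = 240(1 − 0.42).
So x = 240 × 0.58 / 0.5968 ≈ 233.2440, and the acquirer receives 240 − x ≈ 6.7560.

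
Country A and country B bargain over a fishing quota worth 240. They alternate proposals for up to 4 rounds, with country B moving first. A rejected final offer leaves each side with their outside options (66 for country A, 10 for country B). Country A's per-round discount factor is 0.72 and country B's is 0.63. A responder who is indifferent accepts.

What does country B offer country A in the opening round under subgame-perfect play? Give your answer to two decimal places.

Work backward from the last round.
Round 4 (country A proposes): country B gets 10 if talks fail, so country A offers 10 and keeps 230.
Round 3 (country B proposes): country A can get 230 next round, worth 0.72 × 230 = 165.6 now, so country B offers 165.6, keeping 74.4.
Round 2 (country A proposes): country B can get 74.4 next round, worth 0.63 × 74.4 = 46.872 now; country A offers that and keeps 193.128.
Round 1 (country B proposes): country A can get 193.128 next round, worth 0.72 × 193.128 = 139.05216 now. Country B offers 139.05216 and keeps 240 − 139.05216 = 100.94784.

139.05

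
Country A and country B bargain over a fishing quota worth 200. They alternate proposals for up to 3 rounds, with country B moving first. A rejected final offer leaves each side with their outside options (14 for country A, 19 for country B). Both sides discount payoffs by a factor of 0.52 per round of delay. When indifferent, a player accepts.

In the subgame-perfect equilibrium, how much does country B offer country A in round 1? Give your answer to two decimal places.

Round 3 (country B proposes): country A gets 14 if talks fail, so country B offers 14 and keeps 186.
Round 2 (country A proposes): country B can get 186 next round, worth 0.52 × 186 = 96.72 now, so country A offers 96.72, keeping 103.28.
Round 1 (country B proposes): country A can get 103.28 next round, worth 0.52 × 103.28 = 53.7056 now; country B offers that and keeps 146.2944.

53.71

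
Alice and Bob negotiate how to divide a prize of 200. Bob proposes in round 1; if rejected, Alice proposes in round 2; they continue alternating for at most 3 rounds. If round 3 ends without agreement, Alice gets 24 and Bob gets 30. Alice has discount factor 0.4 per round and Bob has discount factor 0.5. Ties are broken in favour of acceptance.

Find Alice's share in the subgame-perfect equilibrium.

44.8

Round 3 (Bob proposes): Alice gets 24 if talks fail, so Bob offers 24 and keeps 176.
Round 2 (Alice proposes): Bob can get 176 next round, worth 0.5 × 176 = 88 now, so Alice offers 88, keeping 112.
Round 1 (Bob proposes): Alice can get 112 next round, worth 0.4 × 112 = 44.8 now; Bob offers that and keeps 155.2.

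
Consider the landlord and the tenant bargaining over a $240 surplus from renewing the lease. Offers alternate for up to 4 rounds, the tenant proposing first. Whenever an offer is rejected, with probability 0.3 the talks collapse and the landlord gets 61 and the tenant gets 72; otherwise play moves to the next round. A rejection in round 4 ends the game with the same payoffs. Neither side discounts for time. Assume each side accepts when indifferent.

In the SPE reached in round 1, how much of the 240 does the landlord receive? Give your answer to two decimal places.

120.17

Round 4 (the landlord proposes): the tenant gets 72 if talks fail, so the landlord offers 72 and keeps 168.
Round 3 (the tenant proposes): rejecting gives the landlord an expected 0.7 × 168 + 0.3 × 61 = 135.9; the tenant offers that and keeps 104.1.
Round 2 (the landlord proposes): rejecting gives the tenant an expected 0.7 × 104.1 + 0.3 × 72 = 94.47, so the landlord offers 94.47, keeping 145.53.
Round 1 (the tenant proposes): rejecting gives the landlord an expected 0.7 × 145.53 + 0.3 × 61 = 120.171, so the tenant offers 120.171, keeping 119.829.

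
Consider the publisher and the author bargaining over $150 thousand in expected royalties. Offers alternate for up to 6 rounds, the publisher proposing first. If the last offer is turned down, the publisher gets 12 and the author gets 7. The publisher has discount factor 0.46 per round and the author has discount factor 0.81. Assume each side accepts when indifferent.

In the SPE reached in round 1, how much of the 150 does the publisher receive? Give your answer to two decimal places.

44.43

Round 6 (the author proposes): the publisher gets 12 if talks fail, so the author offers 12 and keeps 138.
Round 5 (the publisher proposes): the author can get 138 next round, worth 0.81 × 138 = 111.78 now; the publisher offers that and keeps 38.22.
Round 4 (the author proposes): the publisher can get 38.22 next round, worth 0.46 × 38.22 = 17.5812 now, so the author offers 17.5812, keeping 132.4188.
Round 3 (the publisher proposes): the author can get 132.4188 next round, worth 0.81 × 132.4188 = 107.259228 now, so the publisher offers 107.259228, keeping 42.740772.
Round 2 (the author proposes): the publisher can get 42.740772 next round, worth 0.46 × 42.740772 = 19.66075512 now, so the author offers 19.66075512, keeping 130.33924488.
Round 1 (the publisher proposes): the author can get 130.33924488 next round, worth 0.81 × 130.33924488 = 105.5747883528 now. The publisher offers 105.5747883528 and keeps 150 − 105.5747883528 = 44.4252116472.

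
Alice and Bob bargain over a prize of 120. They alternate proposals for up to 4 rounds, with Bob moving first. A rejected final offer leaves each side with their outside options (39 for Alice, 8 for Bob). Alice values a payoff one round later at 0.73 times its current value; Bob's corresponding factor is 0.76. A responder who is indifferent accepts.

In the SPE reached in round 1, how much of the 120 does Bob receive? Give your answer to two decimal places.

Work backward from the last round.
Round 4 (Alice proposes): Bob gets 8 if talks fail, so Alice offers 8 and keeps 112.
Round 3 (Bob proposes): Alice can get 112 next round, worth 0.73 × 112 = 81.76 now. Bob offers 81.76 and keeps 120 − 81.76 = 38.24.
Round 2 (Alice proposes): Bob can get 38.24 next round, worth 0.76 × 38.24 = 29.0624 now; Alice offers that and keeps 90.9376.
Round 1 (Bob proposes): Alice can get 90.9376 next round, worth 0.73 × 90.9376 = 66.384448 now. Bob offers 66.384448 and keeps 120 − 66.384448 = 53.615552.

53.62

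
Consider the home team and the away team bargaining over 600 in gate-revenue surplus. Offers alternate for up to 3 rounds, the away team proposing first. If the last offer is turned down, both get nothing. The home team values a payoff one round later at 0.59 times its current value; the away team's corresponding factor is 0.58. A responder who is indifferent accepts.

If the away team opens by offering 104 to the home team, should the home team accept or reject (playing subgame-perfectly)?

Work out the home team's continuation value if the offer is rejected.
Round 3 (the away team proposes): the home team will accept anything ≥ 0, so the away team offers 0 and keeps 600.
Round 2 (the home team proposes): the away team can get 600 next round, worth 0.58 × 600 = 348 now; the home team offers that and keeps 252.
So by rejecting in round 1, the home team gets 252 next round, worth 0.59 × 252 = 148.68 now.
Offer 104 < 148.68, so the home team rejects.

Reject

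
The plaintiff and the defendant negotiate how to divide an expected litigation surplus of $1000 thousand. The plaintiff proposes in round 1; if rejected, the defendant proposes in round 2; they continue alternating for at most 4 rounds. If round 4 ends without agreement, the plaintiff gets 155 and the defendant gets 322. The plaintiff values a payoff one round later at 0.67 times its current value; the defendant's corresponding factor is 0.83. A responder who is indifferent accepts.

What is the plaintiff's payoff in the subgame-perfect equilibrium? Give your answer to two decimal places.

336.08

Round 4 (the defendant proposes): the plaintiff gets 155 if talks fail, so the defendant offers 155 and keeps 845.
Round 3 (the plaintiff proposes): the defendant can get 845 next round, worth 0.83 × 845 = 701.35 now; the plaintiff offers that and keeps 298.65.
Round 2 (the defendant proposes): the plaintiff can get 298.65 next round, worth 0.67 × 298.65 = 200.0955 now. The defendant offers 200.0955 and keeps 1000 − 200.0955 = 799.9045.
Round 1 (the plaintiff proposes): the defendant can get 799.9045 next round, worth 0.83 × 799.9045 = 663.920735 now; the plaintiff offers that and keeps 336.079265.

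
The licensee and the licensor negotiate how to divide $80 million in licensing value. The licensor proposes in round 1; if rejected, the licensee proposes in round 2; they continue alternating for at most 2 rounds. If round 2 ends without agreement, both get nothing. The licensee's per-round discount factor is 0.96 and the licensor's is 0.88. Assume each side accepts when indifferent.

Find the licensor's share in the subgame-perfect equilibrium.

3.2

Round 2 (the licensee proposes): rejection yields 0 for the licensor; the licensee offers 0 and keeps 80.
Round 1 (the licensor proposes): the licensee can get 80 next round, worth 0.96 × 80 = 76.8 now; the licensor offers that and keeps 3.2.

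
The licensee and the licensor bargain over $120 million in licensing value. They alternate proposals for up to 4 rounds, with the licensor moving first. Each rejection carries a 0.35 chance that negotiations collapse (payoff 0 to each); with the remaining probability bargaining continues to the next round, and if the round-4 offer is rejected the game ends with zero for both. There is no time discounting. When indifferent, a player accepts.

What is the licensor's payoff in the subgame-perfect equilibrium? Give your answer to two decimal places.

By backward induction:
Round 4 (the licensee proposes): the licensor will accept anything ≥ 0, so the licensee offers 0 and keeps 120.
Round 3 (the licensor proposes): rejecting gives the licensee an expected 0.65 × 120 = 78, so the licensor offers 78, keeping 42.
Round 2 (the licensee proposes): rejecting gives the licensor an expected 0.65 × 42 = 27.3; the licensee offers that and keeps 92.7.
Round 1 (the licensor proposes): rejecting gives the licensee an expected 0.65 × 92.7 = 60.255. The licensor offers 60.255 and keeps 120 − 60.255 = 59.745.

59.75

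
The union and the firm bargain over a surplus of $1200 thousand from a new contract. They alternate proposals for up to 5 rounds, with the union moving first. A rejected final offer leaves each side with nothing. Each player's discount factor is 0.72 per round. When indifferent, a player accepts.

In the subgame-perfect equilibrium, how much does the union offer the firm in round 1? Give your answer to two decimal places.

Round 5 (the union proposes): the firm will accept anything ≥ 0, so the union offers 0 and keeps 1200.
Round 4 (the firm proposes): the union can get 1200 next round, worth 0.72 × 1200 = 864 now; the firm offers that and keeps 336.
Round 3 (the union proposes): the firm can get 336 next round, worth 0.72 × 336 = 241.92 now. The union offers 241.92 and keeps 1200 − 241.92 = 958.08.
Round 2 (the firm proposes): the union can get 958.08 next round, worth 0.72 × 958.08 = 689.8176 now, so the firm offers 689.8176, keeping 510.1824.
Round 1 (the union proposes): the firm can get 510.1824 next round, worth 0.72 × 510.1824 = 367.331328 now, so the union offers 367.331328, keeping 832.668672.

367.33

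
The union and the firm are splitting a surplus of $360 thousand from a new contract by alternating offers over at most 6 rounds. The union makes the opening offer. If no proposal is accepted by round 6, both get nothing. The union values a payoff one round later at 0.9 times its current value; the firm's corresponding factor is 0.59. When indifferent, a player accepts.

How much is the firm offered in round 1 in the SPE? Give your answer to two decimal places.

Round 6 (the firm proposes): rejection yields 0 for the union; the firm offers 0 and keeps 360.
Round 5 (the union proposes): the firm can get 360 next round, worth 0.59 × 360 = 212.4 now; the union offers that and keeps 147.6.
Round 4 (the firm proposes): the union can get 147.6 next round, worth 0.9 × 147.6 = 132.84 now; the firm offers that and keeps 227.16.
Round 3 (the union proposes): the firm can get 227.16 next round, worth 0.59 × 227.16 = 134.0244 now; the union offers that and keeps 225.9756.
Round 2 (the firm proposes): the union can get 225.9756 next round, worth 0.9 × 225.9756 = 203.37804 now. The firm offers 203.37804 and keeps 360 − 203.37804 = 156.62196.
Round 1 (the union proposes): the firm can get 156.62196 next round, worth 0.59 × 156.62196 = 92.4069564 now. The union offers 92.4069564 and keeps 360 − 92.4069564 = 267.5930436.

92.41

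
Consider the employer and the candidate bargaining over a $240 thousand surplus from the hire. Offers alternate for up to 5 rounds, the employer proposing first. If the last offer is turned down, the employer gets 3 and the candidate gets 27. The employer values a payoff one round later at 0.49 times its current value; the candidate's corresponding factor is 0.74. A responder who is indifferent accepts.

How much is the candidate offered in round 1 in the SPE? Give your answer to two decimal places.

126.97

Round 5 (the employer proposes): the candidate gets 27 if talks fail, so the employer offers 27 and keeps 213.
Round 4 (the candidate proposes): the employer can get 213 next round, worth 0.49 × 213 = 104.37 now. The candidate offers 104.37 and keeps 240 − 104.37 = 135.63.
Round 3 (the employer proposes): the candidate can get 135.63 next round, worth 0.74 × 135.63 = 100.3662 now; the employer offers that and keeps 139.6338.
Round 2 (the candidate proposes): the employer can get 139.6338 next round, worth 0.49 × 139.6338 = 68.420562 now, so the candidate offers 68.420562, keeping 171.579438.
Round 1 (the employer proposes): the candidate can get 171.579438 next round, worth 0.74 × 171.579438 = 126.96878412 now; the employer offers that and keeps 113.03121588.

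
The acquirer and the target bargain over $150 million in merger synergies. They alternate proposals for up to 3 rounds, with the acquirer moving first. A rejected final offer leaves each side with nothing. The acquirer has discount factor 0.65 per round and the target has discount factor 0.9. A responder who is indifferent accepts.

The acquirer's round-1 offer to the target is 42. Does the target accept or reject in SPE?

Round 3 (the acquirer proposes): the target will accept anything ≥ 0, so the acquirer offers 0 and keeps 150.
Round 2 (the target proposes): the acquirer can get 150 next round, worth 0.65 × 150 = 97.5 now. The target offers 97.5 and keeps 150 − 97.5 = 52.5.
So by rejecting in round 1, the target gets 52.5 next round, worth 0.9 × 52.5 = 47.25 now.
Offer 42 < 47.25, so the target rejects.

Reject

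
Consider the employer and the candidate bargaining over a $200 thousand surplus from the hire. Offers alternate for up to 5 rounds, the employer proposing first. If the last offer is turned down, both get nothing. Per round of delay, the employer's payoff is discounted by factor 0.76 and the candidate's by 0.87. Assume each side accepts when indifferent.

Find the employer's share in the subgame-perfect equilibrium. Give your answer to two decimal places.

Round 5 (the employer proposes): the candidate will accept anything ≥ 0, so the employer offers 0 and keeps 200.
Round 4 (the candidate proposes): the employer can get 200 next round, worth 0.76 × 200 = 152 now; the candidate offers that and keeps 48.
Round 3 (the employer proposes): the candidate can get 48 next round, worth 0.87 × 48 = 41.76 now; the employer offers that and keeps 158.24.
Round 2 (the candidate proposes): the employer can get 158.24 next round, worth 0.76 × 158.24 = 120.2624 now, so the candidate offers 120.2624, keeping 79.7376.
Round 1 (the employer proposes): the candidate can get 79.7376 next round, worth 0.87 × 79.7376 = 69.371712 now, so the employer offers 69.371712, keeping 130.628288.

130.63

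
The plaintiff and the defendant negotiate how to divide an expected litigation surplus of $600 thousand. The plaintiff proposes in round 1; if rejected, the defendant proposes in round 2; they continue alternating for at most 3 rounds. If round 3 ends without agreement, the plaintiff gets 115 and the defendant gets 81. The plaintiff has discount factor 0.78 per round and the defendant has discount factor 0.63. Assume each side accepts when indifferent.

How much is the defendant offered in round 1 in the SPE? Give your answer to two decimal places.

Work backward from the last round.
Round 3 (the plaintiff proposes): the defendant gets 81 if talks fail, so the plaintiff offers 81 and keeps 519.
Round 2 (the defendant proposes): the plaintiff can get 519 next round, worth 0.78 × 519 = 404.82 now; the defendant offers that and keeps 195.18.
Round 1 (the plaintiff proposes): the defendant can get 195.18 next round, worth 0.63 × 195.18 = 122.9634 now; the plaintiff offers that and keeps 477.0366.

122.96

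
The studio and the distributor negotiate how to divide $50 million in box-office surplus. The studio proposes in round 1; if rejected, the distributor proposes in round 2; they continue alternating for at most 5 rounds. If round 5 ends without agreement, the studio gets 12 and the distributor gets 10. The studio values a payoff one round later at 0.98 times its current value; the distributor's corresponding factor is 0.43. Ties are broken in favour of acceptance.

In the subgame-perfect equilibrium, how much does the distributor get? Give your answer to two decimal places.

By backward induction:
Round 5 (the studio proposes): the distributor gets 10 if talks fail, so the studio offers 10 and keeps 40.
Round 4 (the distributor proposes): the studio can get 40 next round, worth 0.98 × 40 = 39.2 now, so the distributor offers 39.2, keeping 10.8.
Round 3 (the studio proposes): the distributor can get 10.8 next round, worth 0.43 × 10.8 = 4.644 now, so the studio offers 4.644, keeping 45.356.
Round 2 (the distributor proposes): the studio can get 45.356 next round, worth 0.98 × 45.356 = 44.44888 now; the distributor offers that and keeps 5.55112.
Round 1 (the studio proposes): the distributor can get 5.55112 next round, worth 0.43 × 5.55112 = 2.3869816 now, so the studio offers 2.3869816, keeping 47.6130184.

2.39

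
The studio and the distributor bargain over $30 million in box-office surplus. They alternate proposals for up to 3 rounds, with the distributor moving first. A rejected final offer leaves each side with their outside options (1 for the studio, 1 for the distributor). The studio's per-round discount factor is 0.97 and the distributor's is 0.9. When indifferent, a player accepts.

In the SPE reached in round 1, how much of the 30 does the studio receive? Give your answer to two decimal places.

By backward induction:
Round 3 (the distributor proposes): the studio gets 1 if talks fail, so the distributor offers 1 and keeps 29.
Round 2 (the studio proposes): the distributor can get 29 next round, worth 0.9 × 29 = 26.1 now; the studio offers that and keeps 3.9.
Round 1 (the distributor proposes): the studio can get 3.9 next round, worth 0.97 × 3.9 = 3.783 now; the distributor offers that and keeps 26.217.

3.78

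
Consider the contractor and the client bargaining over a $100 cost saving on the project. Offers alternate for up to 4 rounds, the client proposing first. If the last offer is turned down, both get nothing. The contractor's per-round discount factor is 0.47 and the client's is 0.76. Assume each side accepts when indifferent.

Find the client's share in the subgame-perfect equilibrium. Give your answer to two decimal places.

71.93

Round 4 (the contractor proposes): the client will accept anything ≥ 0, so the contractor offers 0 and keeps 100.
Round 3 (the client proposes): the contractor can get 100 next round, worth 0.47 × 100 = 47 now, so the client offers 47, keeping 53.
Round 2 (the contractor proposes): the client can get 53 next round, worth 0.76 × 53 = 40.28 now; the contractor offers that and keeps 59.72.
Round 1 (the client proposes): the contractor can get 59.72 next round, worth 0.47 × 59.72 = 28.0684 now. The client offers 28.0684 and keeps 100 − 28.0684 = 71.9316.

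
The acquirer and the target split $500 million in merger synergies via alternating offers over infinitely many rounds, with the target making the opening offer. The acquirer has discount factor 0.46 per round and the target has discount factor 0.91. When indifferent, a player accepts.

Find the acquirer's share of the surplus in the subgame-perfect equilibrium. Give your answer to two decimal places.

35.60

In a stationary SPE each proposer offers the other exactly their discounted continuation value.
If the target keeps x when proposing and the acquirer keeps y when proposing, then x = 500 − 0.46y and y = 500 − 0.91x.
Solving: x = 500(1 − 0.46) / (1 − 0.91·0.46) = 270 / 0.5814 ≈ 464.3963.
The acquirer gets 500 − 464.3963 ≈ 35.6037.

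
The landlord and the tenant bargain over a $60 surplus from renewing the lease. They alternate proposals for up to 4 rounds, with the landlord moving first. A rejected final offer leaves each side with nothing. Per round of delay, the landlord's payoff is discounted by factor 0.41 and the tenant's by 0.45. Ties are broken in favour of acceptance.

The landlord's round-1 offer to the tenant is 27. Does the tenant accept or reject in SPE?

Round 4 (the tenant proposes): the landlord will accept anything ≥ 0, so the tenant offers 0 and keeps 60.
Round 3 (the landlord proposes): the tenant can get 60 next round, worth 0.45 × 60 = 27 now. The landlord offers 27 and keeps 60 − 27 = 33.
Round 2 (the tenant proposes): the landlord can get 33 next round, worth 0.41 × 33 = 13.53 now, so the tenant offers 13.53, keeping 46.47.
So by rejecting in round 1, the tenant gets 46.47 next round, worth 0.45 × 46.47 = 20.9115 now.
Offer 27 ≥ 20.9115, so the tenant accepts.

Accept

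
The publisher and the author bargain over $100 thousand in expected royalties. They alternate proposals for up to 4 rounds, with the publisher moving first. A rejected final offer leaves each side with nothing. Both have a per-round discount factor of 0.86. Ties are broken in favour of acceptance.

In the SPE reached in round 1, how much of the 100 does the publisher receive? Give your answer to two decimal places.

24.35

Work backward from the last round.
Round 4 (the author proposes): rejection yields 0 for the publisher; the author offers 0 and keeps 100.
Round 3 (the publisher proposes): the author can get 100 next round, worth 0.86 × 100 = 86 now. The publisher offers 86 and keeps 100 − 86 = 14.
Round 2 (the author proposes): the publisher can get 14 next round, worth 0.86 × 14 = 12.04 now. The author offers 12.04 and keeps 100 − 12.04 = 87.96.
Round 1 (the publisher proposes): the author can get 87.96 next round, worth 0.86 × 87.96 = 75.6456 now, so the publisher offers 75.6456, keeping 24.3544.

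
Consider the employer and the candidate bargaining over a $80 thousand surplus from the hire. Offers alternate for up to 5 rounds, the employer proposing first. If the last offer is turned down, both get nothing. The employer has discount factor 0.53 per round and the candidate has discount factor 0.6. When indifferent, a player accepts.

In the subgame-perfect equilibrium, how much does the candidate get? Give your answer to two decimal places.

By backward induction:
Round 5 (the employer proposes): the candidate will accept anything ≥ 0, so the employer offers 0 and keeps 80.
Round 4 (the candidate proposes): the employer can get 80 next round, worth 0.53 × 80 = 42.4 now. The candidate offers 42.4 and keeps 80 − 42.4 = 37.6.
Round 3 (the employer proposes): the candidate can get 37.6 next round, worth 0.6 × 37.6 = 22.56 now; the employer offers that and keeps 57.44.
Round 2 (the candidate proposes): the employer can get 57.44 next round, worth 0.53 × 57.44 = 30.4432 now, so the candidate offers 30.4432, keeping 49.5568.
Round 1 (the employer proposes): the candidate can get 49.5568 next round, worth 0.6 × 49.5568 = 29.73408 now. The employer offers 29.73408 and keeps 80 − 29.73408 = 50.26592.

29.73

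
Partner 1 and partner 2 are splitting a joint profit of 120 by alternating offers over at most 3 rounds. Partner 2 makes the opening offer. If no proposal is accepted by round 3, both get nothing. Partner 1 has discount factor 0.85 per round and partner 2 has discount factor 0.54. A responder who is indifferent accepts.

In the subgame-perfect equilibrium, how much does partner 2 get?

Round 3 (partner 2 proposes): partner 1 will accept anything ≥ 0, so partner 2 offers 0 and keeps 120.
Round 2 (partner 1 proposes): partner 2 can get 120 next round, worth 0.54 × 120 = 64.8 now; partner 1 offers that and keeps 55.2.
Round 1 (partner 2 proposes): partner 1 can get 55.2 next round, worth 0.85 × 55.2 = 46.92 now; partner 2 offers that and keeps 73.08.

73.08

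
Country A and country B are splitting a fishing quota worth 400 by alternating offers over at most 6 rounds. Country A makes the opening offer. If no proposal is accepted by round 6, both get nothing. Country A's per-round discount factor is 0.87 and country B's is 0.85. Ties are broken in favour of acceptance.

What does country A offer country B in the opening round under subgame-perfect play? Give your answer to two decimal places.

By backward induction:
Round 6 (country B proposes): rejection yields 0 for country A; country B offers 0 and keeps 400.
Round 5 (country A proposes): country B can get 400 next round, worth 0.85 × 400 = 340 now, so country A offers 340, keeping 60.
Round 4 (country B proposes): country A can get 60 next round, worth 0.87 × 60 = 52.2 now; country B offers that and keeps 347.8.
Round 3 (country A proposes): country B can get 347.8 next round, worth 0.85 × 347.8 = 295.63 now, so country A offers 295.63, keeping 104.37.
Round 2 (country B proposes): country A can get 104.37 next round, worth 0.87 × 104.37 = 90.8019 now; country B offers that and keeps 309.1981.
Round 1 (country A proposes): country B can get 309.1981 next round, worth 0.85 × 309.1981 = 262.818385 now, so country A offers 262.818385, keeping 137.181615.

262.82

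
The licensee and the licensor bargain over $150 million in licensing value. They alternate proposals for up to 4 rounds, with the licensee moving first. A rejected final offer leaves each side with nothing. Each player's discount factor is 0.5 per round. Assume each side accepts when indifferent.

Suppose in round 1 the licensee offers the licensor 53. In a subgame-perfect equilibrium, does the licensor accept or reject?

Reject

Round 4 (the licensor proposes): rejection yields 0 for the licensee; the licensor offers 0 and keeps 150.
Round 3 (the licensee proposes): the licensor can get 150 next round, worth 0.5 × 150 = 75 now; the licensee offers that and keeps 75.
Round 2 (the licensor proposes): the licensee can get 75 next round, worth 0.5 × 75 = 37.5 now; the licensor offers that and keeps 112.5.
So by rejecting in round 1, the licensor gets 112.5 next round, worth 0.5 × 112.5 = 56.25 now.
Offer 53 < 56.25, so the licensor rejects.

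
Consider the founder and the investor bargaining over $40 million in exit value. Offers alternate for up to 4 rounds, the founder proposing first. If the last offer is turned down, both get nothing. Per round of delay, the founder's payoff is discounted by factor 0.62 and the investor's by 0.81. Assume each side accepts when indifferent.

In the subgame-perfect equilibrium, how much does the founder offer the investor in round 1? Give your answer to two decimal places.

Round 4 (the investor proposes): the founder will accept anything ≥ 0, so the investor offers 0 and keeps 40.
Round 3 (the founder proposes): the investor can get 40 next round, worth 0.81 × 40 = 32.4 now; the founder offers that and keeps 7.6.
Round 2 (the investor proposes): the founder can get 7.6 next round, worth 0.62 × 7.6 = 4.712 now. The investor offers 4.712 and keeps 40 − 4.712 = 35.288.
Round 1 (the founder proposes): the investor can get 35.288 next round, worth 0.81 × 35.288 = 28.58328 now; the founder offers that and keeps 11.41672.

28.58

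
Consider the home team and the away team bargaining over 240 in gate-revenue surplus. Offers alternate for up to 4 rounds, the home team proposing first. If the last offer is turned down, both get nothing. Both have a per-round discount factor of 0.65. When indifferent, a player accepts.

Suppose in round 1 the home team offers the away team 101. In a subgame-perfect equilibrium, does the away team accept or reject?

Work out the away team's continuation value if the offer is rejected.
Round 4 (the away team proposes): the home team will accept anything ≥ 0, so the away team offers 0 and keeps 240.
Round 3 (the home team proposes): the away team can get 240 next round, worth 0.65 × 240 = 156 now; the home team offers that and keeps 84.
Round 2 (the away team proposes): the home team can get 84 next round, worth 0.65 × 84 = 54.6 now. The away team offers 54.6 and keeps 240 − 54.6 = 185.4.
So by rejecting in round 1, the away team gets 185.4 next round, worth 0.65 × 185.4 = 120.51 now.
Offer 101 < 120.51, so the away team rejects.

Reject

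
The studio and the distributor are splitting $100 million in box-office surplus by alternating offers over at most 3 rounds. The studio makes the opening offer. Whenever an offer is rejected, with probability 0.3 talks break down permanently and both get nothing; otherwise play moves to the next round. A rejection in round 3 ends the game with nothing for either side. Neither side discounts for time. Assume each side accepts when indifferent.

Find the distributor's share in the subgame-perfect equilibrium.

21

By backward induction:
Round 3 (the studio proposes): rejection yields 0 for the distributor; the studio offers 0 and keeps 100.
Round 2 (the distributor proposes): rejecting gives the studio an expected 0.7 × 100 = 70. The distributor offers 70 and keeps 100 − 70 = 30.
Round 1 (the studio proposes): rejecting gives the distributor an expected 0.7 × 30 = 21, so the studio offers 21, keeping 79.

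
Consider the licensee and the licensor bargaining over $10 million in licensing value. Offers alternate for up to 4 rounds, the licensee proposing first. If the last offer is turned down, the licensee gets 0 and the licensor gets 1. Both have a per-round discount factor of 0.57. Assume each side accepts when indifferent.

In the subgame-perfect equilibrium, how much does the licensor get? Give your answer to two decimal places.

Round 4 (the licensor proposes): the licensee will accept anything ≥ 0, so the licensor offers 0 and keeps 10.
Round 3 (the licensee proposes): the licensor can get 10 next round, worth 0.57 × 10 = 5.7 now; the licensee offers that and keeps 4.3.
Round 2 (the licensor proposes): the licensee can get 4.3 next round, worth 0.57 × 4.3 = 2.451 now; the licensor offers that and keeps 7.549.
Round 1 (the licensee proposes): the licensor can get 7.549 next round, worth 0.57 × 7.549 = 4.30293 now. The licensee offers 4.30293 and keeps 10 − 4.30293 = 5.69707.

4.30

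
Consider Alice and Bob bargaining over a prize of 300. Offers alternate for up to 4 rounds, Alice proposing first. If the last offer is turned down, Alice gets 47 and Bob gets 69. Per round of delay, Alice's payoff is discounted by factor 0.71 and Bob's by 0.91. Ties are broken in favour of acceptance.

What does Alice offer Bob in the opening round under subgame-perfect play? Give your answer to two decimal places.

Round 4 (Bob proposes): Alice gets 47 if talks fail, so Bob offers 47 and keeps 253.
Round 3 (Alice proposes): Bob can get 253 next round, worth 0.91 × 253 = 230.23 now. Alice offers 230.23 and keeps 300 − 230.23 = 69.77.
Round 2 (Bob proposes): Alice can get 69.77 next round, worth 0.71 × 69.77 = 49.5367 now. Bob offers 49.5367 and keeps 300 − 49.5367 = 250.4633.
Round 1 (Alice proposes): Bob can get 250.4633 next round, worth 0.91 × 250.4633 = 227.921603 now, so Alice offers 227.921603, keeping 72.078397.

227.92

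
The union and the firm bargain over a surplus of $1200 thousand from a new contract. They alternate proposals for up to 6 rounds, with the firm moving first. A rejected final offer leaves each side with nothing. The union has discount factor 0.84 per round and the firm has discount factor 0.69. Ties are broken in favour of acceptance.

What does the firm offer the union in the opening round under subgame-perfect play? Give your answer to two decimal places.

Round 6 (the union proposes): the firm will accept anything ≥ 0, so the union offers 0 and keeps 1200.
Round 5 (the firm proposes): the union can get 1200 next round, worth 0.84 × 1200 = 1008 now. The firm offers 1008 and keeps 1200 − 1008 = 192.
Round 4 (the union proposes): the firm can get 192 next round, worth 0.69 × 192 = 132.48 now; the union offers that and keeps 1067.52.
Round 3 (the firm proposes): the union can get 1067.52 next round, worth 0.84 × 1067.52 = 896.7168 now. The firm offers 896.7168 and keeps 1200 − 896.7168 = 303.2832.
Round 2 (the union proposes): the firm can get 303.2832 next round, worth 0.69 × 303.2832 = 209.265408 now. The union offers 209.265408 and keeps 1200 − 209.265408 = 990.734592.
Round 1 (the firm proposes): the union can get 990.734592 next round, worth 0.84 × 990.734592 = 832.21705728 now; the firm offers that and keeps 367.78294272.

832.22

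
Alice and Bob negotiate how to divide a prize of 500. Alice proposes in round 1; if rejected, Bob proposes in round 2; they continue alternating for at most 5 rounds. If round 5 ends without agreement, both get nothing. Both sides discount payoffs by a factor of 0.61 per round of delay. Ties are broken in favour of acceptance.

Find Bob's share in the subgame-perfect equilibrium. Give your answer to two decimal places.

Round 5 (Alice proposes): Bob will accept anything ≥ 0, so Alice offers 0 and keeps 500.
Round 4 (Bob proposes): Alice can get 500 next round, worth 0.61 × 500 = 305 now, so Bob offers 305, keeping 195.
Round 3 (Alice proposes): Bob can get 195 next round, worth 0.61 × 195 = 118.95 now, so Alice offers 118.95, keeping 381.05.
Round 2 (Bob proposes): Alice can get 381.05 next round, worth 0.61 × 381.05 = 232.4405 now, so Bob offers 232.4405, keeping 267.5595.
Round 1 (Alice proposes): Bob can get 267.5595 next round, worth 0.61 × 267.5595 = 163.211295 now; Alice offers that and keeps 336.788705.

163.21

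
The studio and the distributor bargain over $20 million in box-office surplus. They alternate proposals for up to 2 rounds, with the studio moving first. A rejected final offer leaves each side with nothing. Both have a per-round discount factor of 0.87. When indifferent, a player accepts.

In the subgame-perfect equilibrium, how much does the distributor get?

Round 2 (the distributor proposes): the studio will accept anything ≥ 0, so the distributor offers 0 and keeps 20.
Round 1 (the studio proposes): the distributor can get 20 next round, worth 0.87 × 20 = 17.4 now; the studio offers that and keeps 2.6.

17.4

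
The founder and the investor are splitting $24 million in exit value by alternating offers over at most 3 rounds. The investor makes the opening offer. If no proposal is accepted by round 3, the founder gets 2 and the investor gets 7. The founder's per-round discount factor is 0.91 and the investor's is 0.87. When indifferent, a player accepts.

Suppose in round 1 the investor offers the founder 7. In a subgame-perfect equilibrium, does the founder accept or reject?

Accept

Work out the founder's continuation value if the offer is rejected.
Round 3 (the investor proposes): the founder gets 2 if talks fail, so the investor offers 2 and keeps 22.
Round 2 (the founder proposes): the investor can get 22 next round, worth 0.87 × 22 = 19.14 now; the founder offers that and keeps 4.86.
So by rejecting in round 1, the founder gets 4.86 next round, worth 0.91 × 4.86 = 4.4226 now.
Offer 7 ≥ 4.4226, so the founder accepts.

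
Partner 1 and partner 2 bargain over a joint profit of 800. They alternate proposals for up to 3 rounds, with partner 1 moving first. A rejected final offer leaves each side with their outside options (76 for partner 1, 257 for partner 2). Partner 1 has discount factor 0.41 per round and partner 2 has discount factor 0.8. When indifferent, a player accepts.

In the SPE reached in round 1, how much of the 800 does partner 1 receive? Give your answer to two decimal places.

Work backward from the last round.
Round 3 (partner 1 proposes): partner 2 gets 257 if talks fail, so partner 1 offers 257 and keeps 543.
Round 2 (partner 2 proposes): partner 1 can get 543 next round, worth 0.41 × 543 = 222.63 now; partner 2 offers that and keeps 577.37.
Round 1 (partner 1 proposes): partner 2 can get 577.37 next round, worth 0.8 × 577.37 = 461.896 now. Partner 1 offers 461.896 and keeps 800 − 461.896 = 338.104.

338.10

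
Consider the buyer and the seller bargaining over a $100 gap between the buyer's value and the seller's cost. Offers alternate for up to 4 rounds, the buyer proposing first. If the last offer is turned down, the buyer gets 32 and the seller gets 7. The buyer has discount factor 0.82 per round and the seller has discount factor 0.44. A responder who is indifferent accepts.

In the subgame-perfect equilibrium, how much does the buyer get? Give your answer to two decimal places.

By backward induction:
Round 4 (the seller proposes): the buyer gets 32 if talks fail, so the seller offers 32 and keeps 68.
Round 3 (the buyer proposes): the seller can get 68 next round, worth 0.44 × 68 = 29.92 now; the buyer offers that and keeps 70.08.
Round 2 (the seller proposes): the buyer can get 70.08 next round, worth 0.82 × 70.08 = 57.4656 now. The seller offers 57.4656 and keeps 100 − 57.4656 = 42.5344.
Round 1 (the buyer proposes): the seller can get 42.5344 next round, worth 0.44 × 42.5344 = 18.715136 now. The buyer offers 18.715136 and keeps 100 − 18.715136 = 81.284864.

81.28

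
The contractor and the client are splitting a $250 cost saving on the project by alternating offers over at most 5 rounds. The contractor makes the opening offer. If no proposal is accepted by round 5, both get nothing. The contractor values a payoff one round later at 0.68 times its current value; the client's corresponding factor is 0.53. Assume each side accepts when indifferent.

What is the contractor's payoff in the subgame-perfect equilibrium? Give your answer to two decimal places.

192.32

Work backward from the last round.
Round 5 (the contractor proposes): the client will accept anything ≥ 0, so the contractor offers 0 and keeps 250.
Round 4 (the client proposes): the contractor can get 250 next round, worth 0.68 × 250 = 170 now, so the client offers 170, keeping 80.
Round 3 (the contractor proposes): the client can get 80 next round, worth 0.53 × 80 = 42.4 now. The contractor offers 42.4 and keeps 250 − 42.4 = 207.6.
Round 2 (the client proposes): the contractor can get 207.6 next round, worth 0.68 × 207.6 = 141.168 now; the client offers that and keeps 108.832.
Round 1 (the contractor proposes): the client can get 108.832 next round, worth 0.53 × 108.832 = 57.68096 now. The contractor offers 57.68096 and keeps 250 − 57.68096 = 192.31904.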